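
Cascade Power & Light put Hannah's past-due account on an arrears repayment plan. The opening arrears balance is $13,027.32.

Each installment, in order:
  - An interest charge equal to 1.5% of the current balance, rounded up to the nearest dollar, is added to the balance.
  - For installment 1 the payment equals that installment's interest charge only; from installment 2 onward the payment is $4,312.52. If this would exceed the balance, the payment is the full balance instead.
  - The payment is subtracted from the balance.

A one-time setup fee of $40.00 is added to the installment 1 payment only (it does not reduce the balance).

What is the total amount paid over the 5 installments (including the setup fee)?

$13,672.32

Installment 1: opening $13,027.32; interest $196.00 → $13,223.32; payment $196.00 (+ $40.00 fee); balance $13,027.32
Installment 2: opening $13,027.32; interest $196.00 → $13,223.32; payment $4,312.52; balance $8,910.80
Installment 3: opening $8,910.80; interest $134.00 → $9,044.80; payment $4,312.52; balance $4,732.28
Installment 4: opening $4,732.28; interest $71.00 → $4,803.28; payment $4,312.52; balance $490.76
Installment 5: opening $490.76; interest $8.00 → $498.76; payment $498.76; balance $0.00
Total paid: $13,672.32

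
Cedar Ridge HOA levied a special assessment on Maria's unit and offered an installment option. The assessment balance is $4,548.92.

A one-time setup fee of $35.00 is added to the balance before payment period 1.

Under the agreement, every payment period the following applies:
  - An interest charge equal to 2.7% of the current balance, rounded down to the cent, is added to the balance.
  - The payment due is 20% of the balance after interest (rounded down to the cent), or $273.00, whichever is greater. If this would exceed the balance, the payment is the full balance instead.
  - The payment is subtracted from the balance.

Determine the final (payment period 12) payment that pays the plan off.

$155.71

Payment period 1: opening $4,583.92; interest $123.76 → $4,707.68; payment $941.53; balance $3,766.15
Payment period 2: opening $3,766.15; interest $101.68 → $3,867.83; payment $773.56; balance $3,094.27
Payment period 3: opening $3,094.27; interest $83.54 → $3,177.81; payment $635.56; balance $2,542.25
Payment period 4: opening $2,542.25; interest $68.64 → $2,610.89; payment $522.17; balance $2,088.72
Payment period 5: opening $2,088.72; interest $56.39 → $2,145.11; payment $429.02; balance $1,716.09
Payment period 6: opening $1,716.09; interest $46.33 → $1,762.42; payment $352.48; balance $1,409.94
Payment period 7: opening $1,409.94; interest $38.06 → $1,448.00; payment $289.60; balance $1,158.40
Payment period 8: opening $1,158.40; interest $31.27 → $1,189.67; payment $273.00; balance $916.67
Payment period 9: opening $916.67; interest $24.75 → $941.42; payment $273.00; balance $668.42
Payment period 10: opening $668.42; interest $18.04 → $686.46; payment $273.00; balance $413.46
Payment period 11: opening $413.46; interest $11.16 → $424.62; payment $273.00; balance $151.62
Payment period 12: opening $151.62; interest $4.09 → $155.71; payment $155.71; balance $0.00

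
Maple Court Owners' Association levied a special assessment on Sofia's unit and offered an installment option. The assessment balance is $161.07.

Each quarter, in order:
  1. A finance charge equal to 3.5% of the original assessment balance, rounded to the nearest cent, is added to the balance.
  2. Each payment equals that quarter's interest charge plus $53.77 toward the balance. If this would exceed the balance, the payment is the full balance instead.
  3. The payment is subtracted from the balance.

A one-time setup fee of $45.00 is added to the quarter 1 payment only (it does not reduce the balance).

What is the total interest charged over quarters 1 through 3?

# | Opening | Interest | Payment | Fee | End bal
1 | $161.07 | $5.64 | $59.41 | $45.00 | $107.30
2 | $107.30 | $5.64 | $59.41 | — | $53.53
3 | $53.53 | $5.64 | $59.17 | — | $0.00
Total interest: $5.64 + $5.64 + $5.64 = $16.92

$16.92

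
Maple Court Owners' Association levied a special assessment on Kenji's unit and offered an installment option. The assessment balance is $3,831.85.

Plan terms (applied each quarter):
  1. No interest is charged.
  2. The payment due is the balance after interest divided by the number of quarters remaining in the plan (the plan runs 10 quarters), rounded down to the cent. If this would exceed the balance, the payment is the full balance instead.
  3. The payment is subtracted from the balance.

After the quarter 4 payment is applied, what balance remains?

Quarter 1: opening $3,831.85; payment $383.18; balance $3,448.67
Quarter 2: opening $3,448.67; payment $383.18; balance $3,065.49
Quarter 3: opening $3,065.49; payment $383.18; balance $2,682.31
Quarter 4: opening $2,682.31; payment $383.18; balance $2,299.13

$2,299.13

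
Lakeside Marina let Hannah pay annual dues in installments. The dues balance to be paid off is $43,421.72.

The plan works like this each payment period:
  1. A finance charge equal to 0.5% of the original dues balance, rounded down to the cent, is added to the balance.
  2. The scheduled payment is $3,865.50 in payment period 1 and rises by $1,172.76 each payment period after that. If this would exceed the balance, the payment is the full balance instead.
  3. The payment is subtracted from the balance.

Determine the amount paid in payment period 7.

$4,157.02

Payment period 1: opening $43,421.72; interest $217.10 → $43,638.82; payment $3,865.50; balance $39,773.32
Payment period 2: opening $39,773.32; interest $217.10 → $39,990.42; payment $5,038.26; balance $34,952.16
Payment period 3: opening $34,952.16; interest $217.10 → $35,169.26; payment $6,211.02; balance $28,958.24
Payment period 4: opening $28,958.24; interest $217.10 → $29,175.34; payment $7,383.78; balance $21,791.56
Payment period 5: opening $21,791.56; interest $217.10 → $22,008.66; payment $8,556.54; balance $13,452.12
Payment period 6: opening $13,452.12; interest $217.10 → $13,669.22; payment $9,729.30; balance $3,939.92
Payment period 7: opening $3,939.92; interest $217.10 → $4,157.02; payment $4,157.02; balance $0.00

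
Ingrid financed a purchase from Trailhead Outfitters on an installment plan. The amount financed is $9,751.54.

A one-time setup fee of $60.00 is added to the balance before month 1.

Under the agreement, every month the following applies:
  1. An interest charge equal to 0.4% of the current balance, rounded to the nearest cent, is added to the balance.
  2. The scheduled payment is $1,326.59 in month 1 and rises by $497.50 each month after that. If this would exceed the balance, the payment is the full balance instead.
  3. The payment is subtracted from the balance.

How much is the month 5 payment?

$1,644.78

Month 1: opening $9,811.54; interest $39.25 → $9,850.79; payment $1,326.59; balance $8,524.20
Month 2: opening $8,524.20; interest $34.10 → $8,558.30; payment $1,824.09; balance $6,734.21
Month 3: opening $6,734.21; interest $26.94 → $6,761.15; payment $2,321.59; balance $4,439.56
Month 4: opening $4,439.56; interest $17.76 → $4,457.32; payment $2,819.09; balance $1,638.23
Month 5: opening $1,638.23; interest $6.55 → $1,644.78; payment $1,644.78; balance $0.00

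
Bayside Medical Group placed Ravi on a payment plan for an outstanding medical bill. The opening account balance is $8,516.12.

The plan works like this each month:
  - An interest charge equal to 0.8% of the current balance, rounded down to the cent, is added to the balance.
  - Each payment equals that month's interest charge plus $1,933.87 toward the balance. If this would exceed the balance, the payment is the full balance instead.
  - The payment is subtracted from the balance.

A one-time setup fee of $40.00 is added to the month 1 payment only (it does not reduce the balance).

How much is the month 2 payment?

Month 1: opening $8,516.12; interest $68.12 → $8,584.24; payment $2,001.99 (+ $40.00 fee); balance $6,582.25
Month 2: opening $6,582.25; interest $52.65 → $6,634.90; payment $1,986.52; balance $4,648.38

$1,986.52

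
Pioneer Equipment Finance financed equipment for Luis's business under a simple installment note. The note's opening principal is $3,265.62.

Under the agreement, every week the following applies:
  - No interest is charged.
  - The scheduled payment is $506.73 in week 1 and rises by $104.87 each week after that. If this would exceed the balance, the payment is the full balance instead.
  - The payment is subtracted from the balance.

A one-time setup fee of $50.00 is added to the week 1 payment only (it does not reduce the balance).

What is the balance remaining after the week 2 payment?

Week 1: $3,265.62 − $506.73 (+ $50.00 fee) → $2,758.89
Week 2: $2,758.89 − $611.60 → $2,147.29

$2,147.29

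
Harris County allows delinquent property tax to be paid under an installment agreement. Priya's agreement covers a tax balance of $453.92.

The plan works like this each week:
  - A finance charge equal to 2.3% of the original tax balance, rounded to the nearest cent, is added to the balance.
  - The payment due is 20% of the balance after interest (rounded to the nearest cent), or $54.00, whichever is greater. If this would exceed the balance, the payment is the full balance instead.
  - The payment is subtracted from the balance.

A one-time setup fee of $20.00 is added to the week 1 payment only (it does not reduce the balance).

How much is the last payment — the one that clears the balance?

$45.42

Week 1: opening $453.92; interest $10.44 → $464.36; payment $92.87 (+ $20.00 fee); balance $371.49
Week 2: opening $371.49; interest $10.44 → $381.93; payment $76.39; balance $305.54
Week 3: opening $305.54; interest $10.44 → $315.98; payment $63.20; balance $252.78
Week 4: opening $252.78; interest $10.44 → $263.22; payment $54.00; balance $209.22
Week 5: opening $209.22; interest $10.44 → $219.66; payment $54.00; balance $165.66
Week 6: opening $165.66; interest $10.44 → $176.10; payment $54.00; balance $122.10
Week 7: opening $122.10; interest $10.44 → $132.54; payment $54.00; balance $78.54
Week 8: opening $78.54; interest $10.44 → $88.98; payment $54.00; balance $34.98
Week 9: opening $34.98; interest $10.44 → $45.42; payment $45.42; balance $0.00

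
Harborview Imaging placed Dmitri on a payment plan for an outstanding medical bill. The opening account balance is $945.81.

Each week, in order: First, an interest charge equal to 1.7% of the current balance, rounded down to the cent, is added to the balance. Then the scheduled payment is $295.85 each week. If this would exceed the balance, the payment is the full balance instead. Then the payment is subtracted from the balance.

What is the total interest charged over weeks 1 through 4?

$35.43

# | Opening | Interest | Payment | End bal
1 | $945.81 | $16.07 | $295.85 | $666.03
2 | $666.03 | $11.32 | $295.85 | $381.50
3 | $381.50 | $6.48 | $295.85 | $92.13
4 | $92.13 | $1.56 | $93.69 | $0.00
Total interest: $16.07 + $11.32 + $6.48 + $1.56 = $35.43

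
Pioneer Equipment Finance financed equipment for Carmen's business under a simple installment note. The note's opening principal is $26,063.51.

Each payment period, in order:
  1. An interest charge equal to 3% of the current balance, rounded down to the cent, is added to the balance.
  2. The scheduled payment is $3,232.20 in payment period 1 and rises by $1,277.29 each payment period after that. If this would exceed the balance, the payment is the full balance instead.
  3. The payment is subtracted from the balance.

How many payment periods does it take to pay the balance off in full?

5

# | Opening | Interest | Payment | End bal
1 | $26,063.51 | $781.90 | $3,232.20 | $23,613.21
2 | $23,613.21 | $708.39 | $4,509.49 | $19,812.11
3 | $19,812.11 | $594.36 | $5,786.78 | $14,619.69
4 | $14,619.69 | $438.59 | $7,064.07 | $7,994.21
5 | $7,994.21 | $239.82 | $8,234.03 | $0.00
Balance reaches $0.00 in payment period 5.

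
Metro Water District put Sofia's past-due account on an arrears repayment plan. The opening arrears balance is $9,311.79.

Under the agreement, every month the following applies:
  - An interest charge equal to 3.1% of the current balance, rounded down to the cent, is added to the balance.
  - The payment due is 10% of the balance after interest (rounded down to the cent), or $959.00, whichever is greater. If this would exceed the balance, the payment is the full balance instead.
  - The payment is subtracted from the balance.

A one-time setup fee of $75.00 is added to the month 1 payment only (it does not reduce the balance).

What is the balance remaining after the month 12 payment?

Month 1: opening $9,311.79; interest $288.66 → $9,600.45; payment $960.04 (+ $75.00 fee); balance $8,640.41
Month 2: opening $8,640.41; interest $267.85 → $8,908.26; payment $959.00; balance $7,949.26
Month 3: opening $7,949.26; interest $246.42 → $8,195.68; payment $959.00; balance $7,236.68
Month 4: opening $7,236.68; interest $224.33 → $7,461.01; payment $959.00; balance $6,502.01
Month 5: opening $6,502.01; interest $201.56 → $6,703.57; payment $959.00; balance $5,744.57
Month 6: opening $5,744.57; interest $178.08 → $5,922.65; payment $959.00; balance $4,963.65
Month 7: opening $4,963.65; interest $153.87 → $5,117.52; payment $959.00; balance $4,158.52
Month 8: opening $4,158.52; interest $128.91 → $4,287.43; payment $959.00; balance $3,328.43
Month 9: opening $3,328.43; interest $103.18 → $3,431.61; payment $959.00; balance $2,472.61
Month 10: opening $2,472.61; interest $76.65 → $2,549.26; payment $959.00; balance $1,590.26
Month 11: opening $1,590.26; interest $49.29 → $1,639.55; payment $959.00; balance $680.55
Month 12: opening $680.55; interest $21.09 → $701.64; payment $701.64; balance $0.00

$0.00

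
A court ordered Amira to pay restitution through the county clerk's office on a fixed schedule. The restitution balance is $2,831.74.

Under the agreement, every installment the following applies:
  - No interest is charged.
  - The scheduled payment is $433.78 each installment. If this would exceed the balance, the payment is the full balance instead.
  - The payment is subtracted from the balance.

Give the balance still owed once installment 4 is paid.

Installment 1: opening $2,831.74; payment $433.78; balance $2,397.96
Installment 2: opening $2,397.96; payment $433.78; balance $1,964.18
Installment 3: opening $1,964.18; payment $433.78; balance $1,530.40
Installment 4: opening $1,530.40; payment $433.78; balance $1,096.62

$1,096.62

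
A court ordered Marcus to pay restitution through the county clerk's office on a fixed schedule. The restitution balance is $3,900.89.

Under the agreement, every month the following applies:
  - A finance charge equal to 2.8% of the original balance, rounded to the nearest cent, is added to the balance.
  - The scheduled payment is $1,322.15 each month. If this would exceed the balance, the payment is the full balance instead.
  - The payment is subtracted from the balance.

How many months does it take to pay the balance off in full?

4

# | Opening | Interest | Payment | End bal
1 | $3,900.89 | $109.22 | $1,322.15 | $2,687.96
2 | $2,687.96 | $109.22 | $1,322.15 | $1,475.03
3 | $1,475.03 | $109.22 | $1,322.15 | $262.10
4 | $262.10 | $109.22 | $371.32 | $0.00
Balance reaches $0.00 in month 4.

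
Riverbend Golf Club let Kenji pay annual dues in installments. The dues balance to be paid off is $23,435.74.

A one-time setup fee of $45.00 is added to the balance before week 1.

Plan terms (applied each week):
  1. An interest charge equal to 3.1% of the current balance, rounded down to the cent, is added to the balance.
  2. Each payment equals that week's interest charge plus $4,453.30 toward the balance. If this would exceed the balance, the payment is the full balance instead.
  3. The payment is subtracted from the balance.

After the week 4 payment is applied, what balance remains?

$5,667.54

# | Opening | Interest | Payment | End bal
1 | $23,480.74 | $727.90 | $5,181.20 | $19,027.44
2 | $19,027.44 | $589.85 | $5,043.15 | $14,574.14
3 | $14,574.14 | $451.79 | $4,905.09 | $10,120.84
4 | $10,120.84 | $313.74 | $4,767.04 | $5,667.54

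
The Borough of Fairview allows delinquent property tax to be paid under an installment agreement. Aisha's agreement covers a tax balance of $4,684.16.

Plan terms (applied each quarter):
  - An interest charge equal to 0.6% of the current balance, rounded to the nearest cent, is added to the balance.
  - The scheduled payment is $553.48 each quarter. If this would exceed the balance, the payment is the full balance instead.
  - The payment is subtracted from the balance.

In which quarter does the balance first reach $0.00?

9

Quarter 1: $4,684.16 +$28.10 interest = $4,712.26; pay $553.48 → $4,158.78
Quarter 2: $4,158.78 +$24.95 interest = $4,183.73; pay $553.48 → $3,630.25
Quarter 3: $3,630.25 +$21.78 interest = $3,652.03; pay $553.48 → $3,098.55
Quarter 4: $3,098.55 +$18.59 interest = $3,117.14; pay $553.48 → $2,563.66
Quarter 5: $2,563.66 +$15.38 interest = $2,579.04; pay $553.48 → $2,025.56
Quarter 6: $2,025.56 +$12.15 interest = $2,037.71; pay $553.48 → $1,484.23
Quarter 7: $1,484.23 +$8.91 interest = $1,493.14; pay $553.48 → $939.66
Quarter 8: $939.66 +$5.64 interest = $945.30; pay $553.48 → $391.82
Quarter 9: $391.82 +$2.35 interest = $394.17; pay $394.17 → $0.00
Balance reaches $0.00 in quarter 9.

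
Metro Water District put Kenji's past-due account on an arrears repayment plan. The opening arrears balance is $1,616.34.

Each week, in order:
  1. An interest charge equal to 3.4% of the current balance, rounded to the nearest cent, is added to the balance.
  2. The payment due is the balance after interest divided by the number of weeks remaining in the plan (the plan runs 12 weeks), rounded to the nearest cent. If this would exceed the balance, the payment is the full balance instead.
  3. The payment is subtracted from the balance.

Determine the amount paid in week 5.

# | Opening | Interest | Payment | End bal
1 | $1,616.34 | $54.96 | $139.28 | $1,532.02
2 | $1,532.02 | $52.09 | $144.01 | $1,440.10
3 | $1,440.10 | $48.96 | $148.91 | $1,340.15
4 | $1,340.15 | $45.57 | $153.97 | $1,231.75
5 | $1,231.75 | $41.88 | $159.20 | $1,114.43

$159.20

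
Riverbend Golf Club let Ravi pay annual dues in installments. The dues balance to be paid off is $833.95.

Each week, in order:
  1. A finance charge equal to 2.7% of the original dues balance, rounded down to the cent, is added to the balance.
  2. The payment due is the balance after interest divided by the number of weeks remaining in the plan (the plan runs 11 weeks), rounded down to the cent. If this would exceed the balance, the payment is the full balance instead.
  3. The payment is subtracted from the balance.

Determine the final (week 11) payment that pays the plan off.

$143.80

# | Opening | Interest | Payment | End bal
1 | $833.95 | $22.51 | $77.86 | $778.60
2 | $778.60 | $22.51 | $80.11 | $721.00
3 | $721.00 | $22.51 | $82.61 | $660.90
4 | $660.90 | $22.51 | $85.42 | $597.99
5 | $597.99 | $22.51 | $88.64 | $531.86
6 | $531.86 | $22.51 | $92.39 | $461.98
7 | $461.98 | $22.51 | $96.89 | $387.60
8 | $387.60 | $22.51 | $102.52 | $307.59
9 | $307.59 | $22.51 | $110.03 | $220.07
10 | $220.07 | $22.51 | $121.29 | $121.29
11 | $121.29 | $22.51 | $143.80 | $0.00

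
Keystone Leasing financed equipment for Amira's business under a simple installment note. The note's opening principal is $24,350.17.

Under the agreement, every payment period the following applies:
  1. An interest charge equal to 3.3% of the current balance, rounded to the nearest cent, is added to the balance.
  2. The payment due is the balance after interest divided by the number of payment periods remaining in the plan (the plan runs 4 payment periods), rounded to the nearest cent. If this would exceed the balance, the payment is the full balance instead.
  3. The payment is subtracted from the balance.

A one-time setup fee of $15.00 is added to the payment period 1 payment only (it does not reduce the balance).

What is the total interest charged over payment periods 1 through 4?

# | Opening | Interest | Payment | Fee | End bal
1 | $24,350.17 | $803.56 | $6,288.43 | $15.00 | $18,865.30
2 | $18,865.30 | $622.55 | $6,495.95 | — | $12,991.90
3 | $12,991.90 | $428.73 | $6,710.32 | — | $6,710.31
4 | $6,710.31 | $221.44 | $6,931.75 | — | $0.00
Total interest: $803.56 + $622.55 + $428.73 + $221.44 = $2,076.28

$2,076.28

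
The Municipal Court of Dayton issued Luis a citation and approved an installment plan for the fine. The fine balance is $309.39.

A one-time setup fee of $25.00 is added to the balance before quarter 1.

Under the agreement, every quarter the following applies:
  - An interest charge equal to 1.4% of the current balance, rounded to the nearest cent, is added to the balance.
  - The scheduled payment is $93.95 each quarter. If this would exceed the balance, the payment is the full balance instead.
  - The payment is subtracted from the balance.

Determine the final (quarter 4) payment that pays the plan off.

Quarter 1: opening $334.39; interest $4.68 → $339.07; payment $93.95; balance $245.12
Quarter 2: opening $245.12; interest $3.43 → $248.55; payment $93.95; balance $154.60
Quarter 3: opening $154.60; interest $2.16 → $156.76; payment $93.95; balance $62.81
Quarter 4: opening $62.81; interest $0.88 → $63.69; payment $63.69; balance $0.00

$63.69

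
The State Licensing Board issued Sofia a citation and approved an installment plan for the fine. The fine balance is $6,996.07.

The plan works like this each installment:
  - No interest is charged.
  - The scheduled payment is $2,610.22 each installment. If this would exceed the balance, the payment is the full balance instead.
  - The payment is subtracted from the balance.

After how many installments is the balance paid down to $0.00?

3

Installment 1: $6,996.07 − $2,610.22 → $4,385.85
Installment 2: $4,385.85 − $2,610.22 → $1,775.63
Installment 3: $1,775.63 − $1,775.63 → $0.00
Balance reaches $0.00 in installment 3.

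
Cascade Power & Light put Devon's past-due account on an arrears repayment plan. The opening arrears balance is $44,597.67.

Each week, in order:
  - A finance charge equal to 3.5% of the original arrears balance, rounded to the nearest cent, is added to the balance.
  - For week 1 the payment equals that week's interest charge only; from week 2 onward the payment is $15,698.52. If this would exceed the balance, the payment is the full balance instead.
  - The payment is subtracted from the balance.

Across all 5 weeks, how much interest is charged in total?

Week 1: $44,597.67 +$1,560.92 interest = $46,158.59; pay $1,560.92 → $44,597.67
Week 2: $44,597.67 +$1,560.92 interest = $46,158.59; pay $15,698.52 → $30,460.07
Week 3: $30,460.07 +$1,560.92 interest = $32,020.99; pay $15,698.52 → $16,322.47
Week 4: $16,322.47 +$1,560.92 interest = $17,883.39; pay $15,698.52 → $2,184.87
Week 5: $2,184.87 +$1,560.92 interest = $3,745.79; pay $3,745.79 → $0.00
Total interest: $1,560.92 + $1,560.92 + $1,560.92 + $1,560.92 + $1,560.92 = $7,804.60

$7,804.60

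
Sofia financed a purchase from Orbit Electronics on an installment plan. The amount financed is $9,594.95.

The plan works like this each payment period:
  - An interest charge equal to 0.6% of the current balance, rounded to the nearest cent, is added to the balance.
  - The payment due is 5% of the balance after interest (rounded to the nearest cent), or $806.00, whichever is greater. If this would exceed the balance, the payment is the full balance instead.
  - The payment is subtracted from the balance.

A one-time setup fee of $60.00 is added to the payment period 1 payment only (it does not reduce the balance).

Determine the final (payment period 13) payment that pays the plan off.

Payment period 1: $9,594.95 +$57.57 interest = $9,652.52; pay $806.00 (+ $60.00 fee) → $8,846.52
Payment period 2: $8,846.52 +$53.08 interest = $8,899.60; pay $806.00 → $8,093.60
Payment period 3: $8,093.60 +$48.56 interest = $8,142.16; pay $806.00 → $7,336.16
Payment period 4: $7,336.16 +$44.02 interest = $7,380.18; pay $806.00 → $6,574.18
Payment period 5: $6,574.18 +$39.45 interest = $6,613.63; pay $806.00 → $5,807.63
Payment period 6: $5,807.63 +$34.85 interest = $5,842.48; pay $806.00 → $5,036.48
Payment period 7: $5,036.48 +$30.22 interest = $5,066.70; pay $806.00 → $4,260.70
Payment period 8: $4,260.70 +$25.56 interest = $4,286.26; pay $806.00 → $3,480.26
Payment period 9: $3,480.26 +$20.88 interest = $3,501.14; pay $806.00 → $2,695.14
Payment period 10: $2,695.14 +$16.17 interest = $2,711.31; pay $806.00 → $1,905.31
Payment period 11: $1,905.31 +$11.43 interest = $1,916.74; pay $806.00 → $1,110.74
Payment period 12: $1,110.74 +$6.66 interest = $1,117.40; pay $806.00 → $311.40
Payment period 13: $311.40 +$1.87 interest = $313.27; pay $313.27 → $0.00

$313.27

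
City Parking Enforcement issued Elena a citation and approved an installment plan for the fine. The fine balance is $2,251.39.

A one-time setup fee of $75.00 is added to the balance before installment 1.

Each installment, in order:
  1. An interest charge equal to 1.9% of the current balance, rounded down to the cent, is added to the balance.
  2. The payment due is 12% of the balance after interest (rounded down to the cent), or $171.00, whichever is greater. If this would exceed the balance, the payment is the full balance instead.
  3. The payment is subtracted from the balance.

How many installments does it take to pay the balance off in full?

# | Opening | Interest | Payment | End bal
1 | $2,326.39 | $44.20 | $284.47 | $2,086.12
2 | $2,086.12 | $39.63 | $255.09 | $1,870.66
3 | $1,870.66 | $35.54 | $228.74 | $1,677.46
4 | $1,677.46 | $31.87 | $205.11 | $1,504.22
5 | $1,504.22 | $28.58 | $183.93 | $1,348.87
6 | $1,348.87 | $25.62 | $171.00 | $1,203.49
7 | $1,203.49 | $22.86 | $171.00 | $1,055.35
8 | $1,055.35 | $20.05 | $171.00 | $904.40
9 | $904.40 | $17.18 | $171.00 | $750.58
10 | $750.58 | $14.26 | $171.00 | $593.84
11 | $593.84 | $11.28 | $171.00 | $434.12
12 | $434.12 | $8.24 | $171.00 | $271.36
13 | $271.36 | $5.15 | $171.00 | $105.51
14 | $105.51 | $2.00 | $107.51 | $0.00
Balance reaches $0.00 in installment 14.

14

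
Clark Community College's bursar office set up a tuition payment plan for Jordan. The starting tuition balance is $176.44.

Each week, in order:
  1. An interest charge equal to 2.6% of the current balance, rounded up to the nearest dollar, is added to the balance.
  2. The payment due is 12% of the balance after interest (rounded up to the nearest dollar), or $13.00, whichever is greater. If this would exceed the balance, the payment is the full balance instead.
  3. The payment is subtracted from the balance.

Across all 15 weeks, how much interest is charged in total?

$42.00

Week 1: $176.44 +$5.00 interest = $181.44; pay $22.00 → $159.44
Week 2: $159.44 +$5.00 interest = $164.44; pay $20.00 → $144.44
Week 3: $144.44 +$4.00 interest = $148.44; pay $18.00 → $130.44
Week 4: $130.44 +$4.00 interest = $134.44; pay $17.00 → $117.44
Week 5: $117.44 +$4.00 interest = $121.44; pay $15.00 → $106.44
Week 6: $106.44 +$3.00 interest = $109.44; pay $14.00 → $95.44
Week 7: $95.44 +$3.00 interest = $98.44; pay $13.00 → $85.44
Week 8: $85.44 +$3.00 interest = $88.44; pay $13.00 → $75.44
Week 9: $75.44 +$2.00 interest = $77.44; pay $13.00 → $64.44
Week 10: $64.44 +$2.00 interest = $66.44; pay $13.00 → $53.44
Week 11: $53.44 +$2.00 interest = $55.44; pay $13.00 → $42.44
Week 12: $42.44 +$2.00 interest = $44.44; pay $13.00 → $31.44
Week 13: $31.44 +$1.00 interest = $32.44; pay $13.00 → $19.44
Week 14: $19.44 +$1.00 interest = $20.44; pay $13.00 → $7.44
Week 15: $7.44 +$1.00 interest = $8.44; pay $8.44 → $0.00
Total interest: $5.00 + $5.00 + $4.00 + $4.00 + $4.00 + $3.00 + $3.00 + $3.00 + $2.00 + $2.00 + $2.00 + $2.00 + $1.00 + $1.00 + $1.00 = $42.00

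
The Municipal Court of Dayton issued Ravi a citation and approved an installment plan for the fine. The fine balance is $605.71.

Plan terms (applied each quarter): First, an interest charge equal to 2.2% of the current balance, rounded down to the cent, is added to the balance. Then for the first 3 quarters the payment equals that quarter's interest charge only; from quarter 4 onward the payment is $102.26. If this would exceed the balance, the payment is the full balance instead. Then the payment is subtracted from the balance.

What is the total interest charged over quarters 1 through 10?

$90.57

Quarter 1: opening $605.71; interest $13.32 → $619.03; payment $13.32; balance $605.71
Quarter 2: opening $605.71; interest $13.32 → $619.03; payment $13.32; balance $605.71
Quarter 3: opening $605.71; interest $13.32 → $619.03; payment $13.32; balance $605.71
Quarter 4: opening $605.71; interest $13.32 → $619.03; payment $102.26; balance $516.77
Quarter 5: opening $516.77; interest $11.36 → $528.13; payment $102.26; balance $425.87
Quarter 6: opening $425.87; interest $9.36 → $435.23; payment $102.26; balance $332.97
Quarter 7: opening $332.97; interest $7.32 → $340.29; payment $102.26; balance $238.03
Quarter 8: opening $238.03; interest $5.23 → $243.26; payment $102.26; balance $141.00
Quarter 9: opening $141.00; interest $3.10 → $144.10; payment $102.26; balance $41.84
Quarter 10: opening $41.84; interest $0.92 → $42.76; payment $42.76; balance $0.00
Total interest: $13.32 + $13.32 + $13.32 + $13.32 + $11.36 + $9.36 + $7.32 + $5.23 + $3.10 + $0.92 = $90.57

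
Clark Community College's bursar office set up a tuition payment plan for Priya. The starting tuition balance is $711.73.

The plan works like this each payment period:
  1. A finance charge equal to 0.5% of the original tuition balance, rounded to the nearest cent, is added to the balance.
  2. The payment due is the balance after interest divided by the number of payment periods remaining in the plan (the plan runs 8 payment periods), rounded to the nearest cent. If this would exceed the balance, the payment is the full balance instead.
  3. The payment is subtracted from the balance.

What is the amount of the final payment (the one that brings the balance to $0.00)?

$98.64

Payment period 1: opening $711.73; interest $3.56 → $715.29; payment $89.41; balance $625.88
Payment period 2: opening $625.88; interest $3.56 → $629.44; payment $89.92; balance $539.52
Payment period 3: opening $539.52; interest $3.56 → $543.08; payment $90.51; balance $452.57
Payment period 4: opening $452.57; interest $3.56 → $456.13; payment $91.23; balance $364.90
Payment period 5: opening $364.90; interest $3.56 → $368.46; payment $92.12; balance $276.34
Payment period 6: opening $276.34; interest $3.56 → $279.90; payment $93.30; balance $186.60
Payment period 7: opening $186.60; interest $3.56 → $190.16; payment $95.08; balance $95.08
Payment period 8: opening $95.08; interest $3.56 → $98.64; payment $98.64; balance $0.00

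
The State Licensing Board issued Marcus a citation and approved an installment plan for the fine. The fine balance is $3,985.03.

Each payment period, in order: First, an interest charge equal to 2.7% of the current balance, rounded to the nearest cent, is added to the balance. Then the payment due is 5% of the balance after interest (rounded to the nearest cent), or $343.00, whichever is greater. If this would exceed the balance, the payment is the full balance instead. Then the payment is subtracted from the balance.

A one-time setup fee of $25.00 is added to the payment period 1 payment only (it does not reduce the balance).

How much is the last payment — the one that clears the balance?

Payment period 1: opening $3,985.03; interest $107.60 → $4,092.63; payment $343.00 (+ $25.00 fee); balance $3,749.63
Payment period 2: opening $3,749.63; interest $101.24 → $3,850.87; payment $343.00; balance $3,507.87
Payment period 3: opening $3,507.87; interest $94.71 → $3,602.58; payment $343.00; balance $3,259.58
Payment period 4: opening $3,259.58; interest $88.01 → $3,347.59; payment $343.00; balance $3,004.59
Payment period 5: opening $3,004.59; interest $81.12 → $3,085.71; payment $343.00; balance $2,742.71
Payment period 6: opening $2,742.71; interest $74.05 → $2,816.76; payment $343.00; balance $2,473.76
Payment period 7: opening $2,473.76; interest $66.79 → $2,540.55; payment $343.00; balance $2,197.55
Payment period 8: opening $2,197.55; interest $59.33 → $2,256.88; payment $343.00; balance $1,913.88
Payment period 9: opening $1,913.88; interest $51.67 → $1,965.55; payment $343.00; balance $1,622.55
Payment period 10: opening $1,622.55; interest $43.81 → $1,666.36; payment $343.00; balance $1,323.36
Payment period 11: opening $1,323.36; interest $35.73 → $1,359.09; payment $343.00; balance $1,016.09
Payment period 12: opening $1,016.09; interest $27.43 → $1,043.52; payment $343.00; balance $700.52
Payment period 13: opening $700.52; interest $18.91 → $719.43; payment $343.00; balance $376.43
Payment period 14: opening $376.43; interest $10.16 → $386.59; payment $343.00; balance $43.59
Payment period 15: opening $43.59; interest $1.18 → $44.77; payment $44.77; balance $0.00

$44.77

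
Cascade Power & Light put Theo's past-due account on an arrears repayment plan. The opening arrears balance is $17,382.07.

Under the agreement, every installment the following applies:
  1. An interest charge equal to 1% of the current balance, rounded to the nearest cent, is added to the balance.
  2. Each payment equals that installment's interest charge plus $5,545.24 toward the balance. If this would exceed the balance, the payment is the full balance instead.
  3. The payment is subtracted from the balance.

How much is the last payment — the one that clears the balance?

$753.81

Installment 1: $17,382.07 +$173.82 interest = $17,555.89; pay $5,719.06 → $11,836.83
Installment 2: $11,836.83 +$118.37 interest = $11,955.20; pay $5,663.61 → $6,291.59
Installment 3: $6,291.59 +$62.92 interest = $6,354.51; pay $5,608.16 → $746.35
Installment 4: $746.35 +$7.46 interest = $753.81; pay $753.81 → $0.00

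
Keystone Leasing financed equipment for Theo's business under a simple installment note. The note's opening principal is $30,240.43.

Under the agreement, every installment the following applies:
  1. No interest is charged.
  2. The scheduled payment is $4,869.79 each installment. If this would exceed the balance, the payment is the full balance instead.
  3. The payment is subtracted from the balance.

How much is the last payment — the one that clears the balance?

Installment 1: $30,240.43 − $4,869.79 → $25,370.64
Installment 2: $25,370.64 − $4,869.79 → $20,500.85
Installment 3: $20,500.85 − $4,869.79 → $15,631.06
Installment 4: $15,631.06 − $4,869.79 → $10,761.27
Installment 5: $10,761.27 − $4,869.79 → $5,891.48
Installment 6: $5,891.48 − $4,869.79 → $1,021.69
Installment 7: $1,021.69 − $1,021.69 → $0.00

$1,021.69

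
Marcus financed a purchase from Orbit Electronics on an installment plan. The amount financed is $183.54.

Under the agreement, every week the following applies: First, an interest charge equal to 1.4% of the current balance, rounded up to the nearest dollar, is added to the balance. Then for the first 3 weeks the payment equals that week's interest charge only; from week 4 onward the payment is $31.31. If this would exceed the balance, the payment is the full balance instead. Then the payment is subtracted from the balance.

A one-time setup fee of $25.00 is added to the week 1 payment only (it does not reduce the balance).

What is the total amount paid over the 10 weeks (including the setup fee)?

Week 1: $183.54 +$3.00 interest = $186.54; pay $3.00 (+ $25.00 fee) → $183.54
Week 2: $183.54 +$3.00 interest = $186.54; pay $3.00 → $183.54
Week 3: $183.54 +$3.00 interest = $186.54; pay $3.00 → $183.54
Week 4: $183.54 +$3.00 interest = $186.54; pay $31.31 → $155.23
Week 5: $155.23 +$3.00 interest = $158.23; pay $31.31 → $126.92
Week 6: $126.92 +$2.00 interest = $128.92; pay $31.31 → $97.61
Week 7: $97.61 +$2.00 interest = $99.61; pay $31.31 → $68.30
Week 8: $68.30 +$1.00 interest = $69.30; pay $31.31 → $37.99
Week 9: $37.99 +$1.00 interest = $38.99; pay $31.31 → $7.68
Week 10: $7.68 +$1.00 interest = $8.68; pay $8.68 → $0.00
Total paid: $230.54

$230.54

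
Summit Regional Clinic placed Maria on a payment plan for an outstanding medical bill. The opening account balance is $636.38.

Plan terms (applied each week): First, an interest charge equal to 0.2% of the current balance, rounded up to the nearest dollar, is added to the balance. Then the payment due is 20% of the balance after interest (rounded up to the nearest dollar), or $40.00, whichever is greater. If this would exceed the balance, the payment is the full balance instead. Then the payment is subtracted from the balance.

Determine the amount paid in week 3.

Week 1: opening $636.38; interest $2.00 → $638.38; payment $128.00; balance $510.38
Week 2: opening $510.38; interest $2.00 → $512.38; payment $103.00; balance $409.38
Week 3: opening $409.38; interest $1.00 → $410.38; payment $83.00; balance $327.38

$83.00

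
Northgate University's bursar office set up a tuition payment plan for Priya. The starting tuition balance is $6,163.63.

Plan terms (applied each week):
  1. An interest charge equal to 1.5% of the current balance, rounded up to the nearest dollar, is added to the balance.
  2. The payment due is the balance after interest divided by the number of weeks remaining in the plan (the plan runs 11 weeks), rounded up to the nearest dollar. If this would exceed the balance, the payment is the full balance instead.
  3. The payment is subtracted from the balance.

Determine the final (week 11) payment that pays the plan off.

Week 1: opening $6,163.63; interest $93.00 → $6,256.63; payment $569.00; balance $5,687.63
Week 2: opening $5,687.63; interest $86.00 → $5,773.63; payment $578.00; balance $5,195.63
Week 3: opening $5,195.63; interest $78.00 → $5,273.63; payment $586.00; balance $4,687.63
Week 4: opening $4,687.63; interest $71.00 → $4,758.63; payment $595.00; balance $4,163.63
Week 5: opening $4,163.63; interest $63.00 → $4,226.63; payment $604.00; balance $3,622.63
Week 6: opening $3,622.63; interest $55.00 → $3,677.63; payment $613.00; balance $3,064.63
Week 7: opening $3,064.63; interest $46.00 → $3,110.63; payment $623.00; balance $2,487.63
Week 8: opening $2,487.63; interest $38.00 → $2,525.63; payment $632.00; balance $1,893.63
Week 9: opening $1,893.63; interest $29.00 → $1,922.63; payment $641.00; balance $1,281.63
Week 10: opening $1,281.63; interest $20.00 → $1,301.63; payment $651.00; balance $650.63
Week 11: opening $650.63; interest $10.00 → $660.63; payment $660.63; balance $0.00

$660.63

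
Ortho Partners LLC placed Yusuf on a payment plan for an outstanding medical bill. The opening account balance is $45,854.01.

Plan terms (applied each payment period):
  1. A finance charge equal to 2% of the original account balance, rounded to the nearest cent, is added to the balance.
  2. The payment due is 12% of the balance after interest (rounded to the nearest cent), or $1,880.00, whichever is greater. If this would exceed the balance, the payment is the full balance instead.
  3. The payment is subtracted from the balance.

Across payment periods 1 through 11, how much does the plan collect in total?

$39,626.94

Payment period 1: opening $45,854.01; interest $917.08 → $46,771.09; payment $5,612.53; balance $41,158.56
Payment period 2: opening $41,158.56; interest $917.08 → $42,075.64; payment $5,049.08; balance $37,026.56
Payment period 3: opening $37,026.56; interest $917.08 → $37,943.64; payment $4,553.24; balance $33,390.40
Payment period 4: opening $33,390.40; interest $917.08 → $34,307.48; payment $4,116.90; balance $30,190.58
Payment period 5: opening $30,190.58; interest $917.08 → $31,107.66; payment $3,732.92; balance $27,374.74
Payment period 6: opening $27,374.74; interest $917.08 → $28,291.82; payment $3,395.02; balance $24,896.80
Payment period 7: opening $24,896.80; interest $917.08 → $25,813.88; payment $3,097.67; balance $22,716.21
Payment period 8: opening $22,716.21; interest $917.08 → $23,633.29; payment $2,835.99; balance $20,797.30
Payment period 9: opening $20,797.30; interest $917.08 → $21,714.38; payment $2,605.73; balance $19,108.65
Payment period 10: opening $19,108.65; interest $917.08 → $20,025.73; payment $2,403.09; balance $17,622.64
Payment period 11: opening $17,622.64; interest $917.08 → $18,539.72; payment $2,224.77; balance $16,314.95
Total paid: $39,626.94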